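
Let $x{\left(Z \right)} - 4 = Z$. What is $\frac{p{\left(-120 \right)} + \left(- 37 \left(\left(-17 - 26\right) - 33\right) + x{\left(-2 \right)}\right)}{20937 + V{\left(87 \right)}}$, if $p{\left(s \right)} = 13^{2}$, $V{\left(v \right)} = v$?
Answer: $\frac{2983}{21024} \approx 0.14189$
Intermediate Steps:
$x{\left(Z \right)} = 4 + Z$
$p{\left(s \right)} = 169$
$\frac{p{\left(-120 \right)} + \left(- 37 \left(\left(-17 - 26\right) - 33\right) + x{\left(-2 \right)}\right)}{20937 + V{\left(87 \right)}} = \frac{169 - \left(-2 + 37 \left(\left(-17 - 26\right) - 33\right)\right)}{20937 + 87} = \frac{169 - \left(-2 + 37 \left(-43 - 33\right)\right)}{21024} = \left(169 + \left(\left(-37\right) \left(-76\right) + 2\right)\right) \frac{1}{21024} = \left(169 + \left(2812 + 2\right)\right) \frac{1}{21024} = \left(169 + 2814\right) \frac{1}{21024} = 2983 \cdot \frac{1}{21024} = \frac{2983}{21024}$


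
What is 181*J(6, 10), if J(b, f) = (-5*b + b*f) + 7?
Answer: 6697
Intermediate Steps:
J(b, f) = 7 - 5*b + b*f
181*J(6, 10) = 181*(7 - 5*6 + 6*10) = 181*(7 - 30 + 60) = 181*37 = 6697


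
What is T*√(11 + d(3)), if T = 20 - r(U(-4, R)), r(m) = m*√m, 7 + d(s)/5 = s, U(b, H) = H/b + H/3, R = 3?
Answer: 477*I/8 ≈ 59.625*I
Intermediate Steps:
U(b, H) = H/3 + H/b (U(b, H) = H/b + H*(⅓) = H/b + H/3 = H/3 + H/b)
d(s) = -35 + 5*s
r(m) = m^(3/2)
T = 159/8 (T = 20 - ((⅓)*3 + 3/(-4))^(3/2) = 20 - (1 + 3*(-¼))^(3/2) = 20 - (1 - ¾)^(3/2) = 20 - (¼)^(3/2) = 20 - 1*⅛ = 20 - ⅛ = 159/8 ≈ 19.875)
T*√(11 + d(3)) = 159*√(11 + (-35 + 5*3))/8 = 159*√(11 + (-35 + 15))/8 = 159*√(11 - 20)/8 = 159*√(-9)/8 = 159*(3*I)/8 = 477*I/8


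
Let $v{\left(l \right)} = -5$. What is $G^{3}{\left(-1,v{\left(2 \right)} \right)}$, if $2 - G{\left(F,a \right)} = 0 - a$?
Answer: $-27$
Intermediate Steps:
$G{\left(F,a \right)} = 2 + a$ ($G{\left(F,a \right)} = 2 - \left(0 - a\right) = 2 - - a = 2 + a$)
$G^{3}{\left(-1,v{\left(2 \right)} \right)} = \left(2 - 5\right)^{3} = \left(-3\right)^{3} = -27$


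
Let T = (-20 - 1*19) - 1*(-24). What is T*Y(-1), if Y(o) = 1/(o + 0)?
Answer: 15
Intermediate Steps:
Y(o) = 1/o
T = -15 (T = (-20 - 19) + 24 = -39 + 24 = -15)
T*Y(-1) = -15/(-1) = -15*(-1) = 15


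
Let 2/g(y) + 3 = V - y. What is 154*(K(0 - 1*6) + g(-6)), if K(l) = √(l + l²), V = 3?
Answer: 154/3 + 154*√30 ≈ 894.83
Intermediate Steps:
g(y) = -2/y (g(y) = 2/(-3 + (3 - y)) = 2/((-y)) = 2*(-1/y) = -2/y)
154*(K(0 - 1*6) + g(-6)) = 154*(√((0 - 1*6)*(1 + (0 - 1*6))) - 2/(-6)) = 154*(√((0 - 6)*(1 + (0 - 6))) - 2*(-⅙)) = 154*(√(-6*(1 - 6)) + ⅓) = 154*(√(-6*(-5)) + ⅓) = 154*(√30 + ⅓) = 154*(⅓ + √30) = 154/3 + 154*√30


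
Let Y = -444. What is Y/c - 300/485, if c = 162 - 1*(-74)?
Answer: -14307/5723 ≈ -2.4999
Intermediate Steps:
c = 236 (c = 162 + 74 = 236)
Y/c - 300/485 = -444/236 - 300/485 = -444*1/236 - 300*1/485 = -111/59 - 60/97 = -14307/5723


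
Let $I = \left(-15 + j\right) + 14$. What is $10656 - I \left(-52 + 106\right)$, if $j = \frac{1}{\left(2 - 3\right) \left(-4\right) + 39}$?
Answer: $\frac{460476}{43} \approx 10709.0$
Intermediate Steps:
$j = \frac{1}{43}$ ($j = \frac{1}{\left(-1\right) \left(-4\right) + 39} = \frac{1}{4 + 39} = \frac{1}{43} \approx 0.023256$)
$I = - \frac{42}{43}$ ($I = \left(-15 + \frac{1}{43}\right) + 14 = - \frac{644}{43} + 14 = - \frac{42}{43} \approx -0.97674$)
$10656 - I \left(-52 + 106\right) = 10656 - - \frac{42 \left(-52 + 106\right)}{43} = 10656 - \left(- \frac{42}{43}\right) 54 = 10656 - - \frac{2268}{43} = 10656 + \frac{2268}{43} = \frac{460476}{43}$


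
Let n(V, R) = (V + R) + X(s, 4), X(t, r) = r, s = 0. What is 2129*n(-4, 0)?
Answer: 0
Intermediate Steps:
n(V, R) = 4 + R + V (n(V, R) = (V + R) + 4 = (R + V) + 4 = 4 + R + V)
2129*n(-4, 0) = 2129*(4 + 0 - 4) = 2129*0 = 0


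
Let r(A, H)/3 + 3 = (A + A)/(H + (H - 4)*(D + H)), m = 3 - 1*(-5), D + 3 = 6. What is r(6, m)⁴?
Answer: 136048896/28561 ≈ 4763.5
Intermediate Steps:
D = 3 (D = -3 + 6 = 3)
m = 8 (m = 3 + 5 = 8)
r(A, H) = -9 + 6*A/(H + (-4 + H)*(3 + H)) (r(A, H) = -9 + 3*((A + A)/(H + (H - 4)*(3 + H))) = -9 + 3*((2*A)/(H + (-4 + H)*(3 + H))) = -9 + 3*(2*A/(H + (-4 + H)*(3 + H))) = -9 + 6*A/(H + (-4 + H)*(3 + H)))
r(6, m)⁴ = (3*(36 - 3*8² + 2*6)/(-12 + 8²))⁴ = (3*(36 - 3*64 + 12)/(-12 + 64))⁴ = (3*(36 - 192 + 12)/52)⁴ = (3*(1/52)*(-144))⁴ = (-108/13)⁴ = 136048896/28561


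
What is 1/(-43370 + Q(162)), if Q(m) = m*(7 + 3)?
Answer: -1/41750 ≈ -2.3952e-5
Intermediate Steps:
Q(m) = 10*m (Q(m) = m*10 = 10*m)
1/(-43370 + Q(162)) = 1/(-43370 + 10*162) = 1/(-43370 + 1620) = 1/(-41750) = -1/41750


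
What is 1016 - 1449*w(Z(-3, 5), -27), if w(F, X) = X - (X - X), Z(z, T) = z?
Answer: 40139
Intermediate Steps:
w(F, X) = X (w(F, X) = X - 1*0 = X + 0 = X)
1016 - 1449*w(Z(-3, 5), -27) = 1016 - 1449*(-27) = 1016 + 39123 = 40139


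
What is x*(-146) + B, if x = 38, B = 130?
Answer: -5418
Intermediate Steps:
x*(-146) + B = 38*(-146) + 130 = -5548 + 130 = -5418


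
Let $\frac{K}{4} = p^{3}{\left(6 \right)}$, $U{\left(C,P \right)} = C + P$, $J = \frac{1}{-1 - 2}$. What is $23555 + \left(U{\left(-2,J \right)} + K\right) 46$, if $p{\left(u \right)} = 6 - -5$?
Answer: $\frac{805055}{3} \approx 2.6835 \cdot 10^{5}$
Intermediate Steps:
$J = - \frac{1}{3}$ ($J = \frac{1}{-3} = - \frac{1}{3} \approx -0.33333$)
$p{\left(u \right)} = 11$ ($p{\left(u \right)} = 6 + 5 = 11$)
$K = 5324$ ($K = 4 \cdot 11^{3} = 4 \cdot 1331 = 5324$)
$23555 + \left(U{\left(-2,J \right)} + K\right) 46 = 23555 + \left(\left(-2 - \frac{1}{3}\right) + 5324\right) 46 = 23555 + \left(- \frac{7}{3} + 5324\right) 46 = 23555 + \frac{15965}{3} \cdot 46 = 23555 + \frac{734390}{3} = \frac{805055}{3}$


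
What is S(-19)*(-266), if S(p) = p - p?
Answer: 0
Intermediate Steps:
S(p) = 0
S(-19)*(-266) = 0*(-266) = 0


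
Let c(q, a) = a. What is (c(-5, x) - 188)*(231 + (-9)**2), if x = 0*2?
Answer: -58656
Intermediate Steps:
x = 0
(c(-5, x) - 188)*(231 + (-9)**2) = (0 - 188)*(231 + (-9)**2) = -188*(231 + 81) = -188*312 = -58656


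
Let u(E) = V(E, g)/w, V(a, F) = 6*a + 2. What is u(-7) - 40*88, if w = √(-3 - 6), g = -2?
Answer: -3520 + 40*I/3 ≈ -3520.0 + 13.333*I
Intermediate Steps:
V(a, F) = 2 + 6*a
w = 3*I (w = √(-9) = 3*I ≈ 3.0*I)
u(E) = -I*(2 + 6*E)/3 (u(E) = (2 + 6*E)/((3*I)) = (2 + 6*E)*(-I/3) = -I*(2 + 6*E)/3)
u(-7) - 40*88 = I*(-⅔ - 2*(-7)) - 40*88 = I*(-⅔ + 14) - 3520 = I*(40/3) - 3520 = 40*I/3 - 3520 = -3520 + 40*I/3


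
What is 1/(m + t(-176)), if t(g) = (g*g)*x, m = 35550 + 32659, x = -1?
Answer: 1/37233 ≈ 2.6858e-5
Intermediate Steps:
m = 68209
t(g) = -g² (t(g) = (g*g)*(-1) = g²*(-1) = -g²)
1/(m + t(-176)) = 1/(68209 - 1*(-176)²) = 1/(68209 - 1*30976) = 1/(68209 - 30976) = 1/37233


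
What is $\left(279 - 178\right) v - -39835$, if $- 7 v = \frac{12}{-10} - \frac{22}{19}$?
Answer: $\frac{3787557}{95} \approx 39869.0$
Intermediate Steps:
$v = \frac{32}{95}$ ($v = - \frac{\frac{12}{-10} - \frac{22}{19}}{7} = - \frac{12 \left(- \frac{1}{10}\right) - \frac{22}{19}}{7} = - \frac{- \frac{6}{5} - \frac{22}{19}}{7} = \left(- \frac{1}{7}\right) \left(- \frac{224}{95}\right) = \frac{32}{95} \approx 0.33684$)
$\left(279 - 178\right) v - -39835 = \left(279 - 178\right) \frac{32}{95} - -39835 = \left(279 - 178\right) \frac{32}{95} + 39835 = 101 \cdot \frac{32}{95} + 39835 = \frac{3232}{95} + 39835 = \frac{3787557}{95}$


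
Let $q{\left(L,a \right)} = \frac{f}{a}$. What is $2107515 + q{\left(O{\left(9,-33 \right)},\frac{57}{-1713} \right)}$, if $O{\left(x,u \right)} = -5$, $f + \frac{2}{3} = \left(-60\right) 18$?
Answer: $\frac{121979537}{57} \approx 2.14 \cdot 10^{6}$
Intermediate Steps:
$f = - \frac{3242}{3}$ ($f = - \frac{2}{3} - 1080 = - \frac{3242}{3} \approx -1080.7$)
$q{\left(L,a \right)} = - \frac{3242}{3 a}$
$2107515 + q{\left(O{\left(9,-33 \right)},\frac{57}{-1713} \right)} = 2107515 - \frac{3242}{3 \frac{57}{-1713}} = 2107515 - \frac{3242}{3 \cdot 57 \left(- \frac{1}{1713}\right)} = 2107515 - \frac{3242}{3 \left(- \frac{19}{571}\right)} = 2107515 - - \frac{1851182}{57} = 2107515 + \frac{1851182}{57} = \frac{121979537}{57}$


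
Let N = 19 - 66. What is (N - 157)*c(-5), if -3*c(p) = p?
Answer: -340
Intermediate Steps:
c(p) = -p/3
N = -47
(N - 157)*c(-5) = (-47 - 157)*(-⅓*(-5)) = -204*5/3 = -340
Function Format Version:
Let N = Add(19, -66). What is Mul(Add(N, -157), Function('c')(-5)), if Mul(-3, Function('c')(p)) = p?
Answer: -340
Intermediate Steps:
Function('c')(p) = Mul(Rational(-1, 3), p)
N = -47
Mul(Add(N, -157), Function('c')(-5)) = Mul(Add(-47, -157), Mul(Rational(-1, 3), -5)) = Mul(-204, Rational(5, 3)) = -340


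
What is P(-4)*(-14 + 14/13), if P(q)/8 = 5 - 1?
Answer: -5376/13 ≈ -413.54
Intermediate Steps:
P(q) = 32 (P(q) = 8*(5 - 1) = 8*4 = 32)
P(-4)*(-14 + 14/13) = 32*(-14 + 14/13) = 32*(-168/13) = -5376/13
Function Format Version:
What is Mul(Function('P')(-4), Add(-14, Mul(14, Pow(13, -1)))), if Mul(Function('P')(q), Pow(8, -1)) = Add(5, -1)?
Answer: Rational(-5376, 13) ≈ -413.54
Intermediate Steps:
Function('P')(q) = 32 (Function('P')(q) = Mul(8, Add(5, -1)) = Mul(8, 4) = 32)
Mul(Function('P')(-4), Add(-14, Mul(14, Pow(13, -1)))) = Mul(32, Add(-14, Mul(14, Pow(13, -1)))) = Mul(32, Add(-14, Mul(14, Rational(1, 13)))) = Mul(32, Add(-14, Rational(14, 13))) = Mul(32, Rational(-168, 13)) = Rational(-5376, 13)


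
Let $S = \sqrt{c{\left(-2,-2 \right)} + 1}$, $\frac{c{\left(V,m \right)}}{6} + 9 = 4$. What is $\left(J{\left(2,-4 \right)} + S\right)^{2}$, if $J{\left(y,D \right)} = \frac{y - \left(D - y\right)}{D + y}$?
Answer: $\left(-4 + i \sqrt{29}\right)^{2} \approx -13.0 - 43.081 i$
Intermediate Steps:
$c{\left(V,m \right)} = -30$ ($c{\left(V,m \right)} = -54 + 6 \cdot 4 = -54 + 24 = -30$)
$J{\left(y,D \right)} = \frac{- D + 2 y}{D + y}$
$S = i \sqrt{29}$ ($S = \sqrt{-30 + 1} = \sqrt{-29} = i \sqrt{29} \approx 5.3852 i$)
$\left(J{\left(2,-4 \right)} + S\right)^{2} = \left(\frac{\left(-1\right) \left(-4\right) + 2 \cdot 2}{-4 + 2} + i \sqrt{29}\right)^{2} = \left(\frac{4 + 4}{-2} + i \sqrt{29}\right)^{2} = \left(\left(- \frac{1}{2}\right) 8 + i \sqrt{29}\right)^{2} = \left(-4 + i \sqrt{29}\right)^{2}$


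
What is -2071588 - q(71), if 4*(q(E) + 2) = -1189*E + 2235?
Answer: -2051040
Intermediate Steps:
q(E) = 2227/4 - 1189*E/4 (q(E) = -2 + (-1189*E + 2235)/4 = -2 + (2235 - 1189*E)/4 = -2 + (2235/4 - 1189*E/4) = 2227/4 - 1189*E/4)
-2071588 - q(71) = -2071588 - (2227/4 - 1189/4*71) = -2071588 - (2227/4 - 84419/4) = -2071588 - 1*(-20548) = -2071588 + 20548 = -2051040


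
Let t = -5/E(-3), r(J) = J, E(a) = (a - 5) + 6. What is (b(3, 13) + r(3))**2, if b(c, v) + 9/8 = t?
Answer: 1225/64 ≈ 19.141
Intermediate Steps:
E(a) = 1 + a (E(a) = (-5 + a) + 6 = 1 + a)
t = 5/2 (t = -5/(1 - 3) = -5/(-2) = -5*(-1/2) = 5/2 ≈ 2.5000)
b(c, v) = 11/8 (b(c, v) = -9/8 + 5/2 = 11/8)
(b(3, 13) + r(3))**2 = (11/8 + 3)**2 = (35/8)**2 = 1225/64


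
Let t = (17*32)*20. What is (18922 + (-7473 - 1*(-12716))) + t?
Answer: 35045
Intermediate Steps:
t = 10880 (t = 544*20 = 10880)
(18922 + (-7473 - 1*(-12716))) + t = (18922 + (-7473 - 1*(-12716))) + 10880 = (18922 + (-7473 + 12716)) + 10880 = (18922 + 5243) + 10880 = 24165 + 10880 = 35045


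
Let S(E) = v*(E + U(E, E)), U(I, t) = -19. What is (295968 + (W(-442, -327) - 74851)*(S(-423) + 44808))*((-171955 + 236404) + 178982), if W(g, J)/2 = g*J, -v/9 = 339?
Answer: 72659176046381658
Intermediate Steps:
v = -3051 (v = -9*339 = -3051)
S(E) = 57969 - 3051*E (S(E) = -3051*(E - 19) = -3051*(-19 + E) = 57969 - 3051*E)
W(g, J) = 2*J*g (W(g, J) = 2*(g*J) = 2*(J*g) = 2*J*g)
(295968 + (W(-442, -327) - 74851)*(S(-423) + 44808))*((-171955 + 236404) + 178982) = (295968 + (2*(-327)*(-442) - 74851)*((57969 - 3051*(-423)) + 44808))*((-171955 + 236404) + 178982) = (295968 + (289068 - 74851)*((57969 + 1290573) + 44808))*(64449 + 178982) = (295968 + 214217*(1348542 + 44808))*243431 = (295968 + 214217*1393350)*243431 = (295968 + 298479256950)*243431 = 298479552918*243431 = 72659176046381658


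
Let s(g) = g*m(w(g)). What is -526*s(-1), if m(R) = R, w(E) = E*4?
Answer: -2104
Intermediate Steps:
w(E) = 4*E
s(g) = 4*g**2 (s(g) = g*(4*g) = 4*g**2)
-526*s(-1) = -2104*(-1)**2 = -2104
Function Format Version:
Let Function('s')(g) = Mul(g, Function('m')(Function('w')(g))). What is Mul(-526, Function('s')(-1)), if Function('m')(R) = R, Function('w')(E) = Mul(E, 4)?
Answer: -2104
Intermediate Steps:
Function('w')(E) = Mul(4, E)
Function('s')(g) = Mul(4, Pow(g, 2)) (Function('s')(g) = Mul(g, Mul(4, g)) = Mul(4, Pow(g, 2)))
Mul(-526, Function('s')(-1)) = Mul(-526, Mul(4, Pow(-1, 2))) = Mul(-526, Mul(4, 1)) = Mul(-526, 4) = -2104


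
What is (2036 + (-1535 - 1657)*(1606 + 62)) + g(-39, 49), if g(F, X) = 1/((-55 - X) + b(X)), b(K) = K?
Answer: -292722101/55 ≈ -5.3222e+6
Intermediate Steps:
g(F, X) = -1/55 (g(F, X) = 1/((-55 - X) + X) = 1/(-55) = -1/55)
(2036 + (-1535 - 1657)*(1606 + 62)) + g(-39, 49) = (2036 + (-1535 - 1657)*(1606 + 62)) - 1/55 = (2036 - 3192*1668) - 1/55 = (2036 - 5324256) - 1/55 = -5322220 - 1/55 = -292722101/55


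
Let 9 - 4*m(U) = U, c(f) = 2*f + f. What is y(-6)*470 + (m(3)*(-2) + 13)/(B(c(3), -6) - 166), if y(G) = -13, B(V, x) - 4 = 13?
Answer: -910400/149 ≈ -6110.1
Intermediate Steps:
c(f) = 3*f
B(V, x) = 17 (B(V, x) = 4 + 13 = 17)
m(U) = 9/4 - U/4
y(-6)*470 + (m(3)*(-2) + 13)/(B(c(3), -6) - 166) = -13*470 + ((9/4 - ¼*3)*(-2) + 13)/(17 - 166) = -6110 + ((9/4 - ¾)*(-2) + 13)/(-149) = -6110 + ((3/2)*(-2) + 13)*(-1/149) = -6110 + (-3 + 13)*(-1/149) = -6110 + 10*(-1/149) = -6110 - 10/149 = -910400/149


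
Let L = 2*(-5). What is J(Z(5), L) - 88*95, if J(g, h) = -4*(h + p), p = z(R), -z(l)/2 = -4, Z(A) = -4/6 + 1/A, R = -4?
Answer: -8352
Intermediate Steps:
Z(A) = -2/3 + 1/A (Z(A) = -4*1/6 + 1/A = -2/3 + 1/A)
z(l) = 8 (z(l) = -2*(-4) = 8)
p = 8
L = -10
J(g, h) = -32 - 4*h (J(g, h) = -4*(h + 8) = -4*(8 + h) = -32 - 4*h)
J(Z(5), L) - 88*95 = (-32 - 4*(-10)) - 88*95 = (-32 + 40) - 8360 = 8 - 8360 = -8352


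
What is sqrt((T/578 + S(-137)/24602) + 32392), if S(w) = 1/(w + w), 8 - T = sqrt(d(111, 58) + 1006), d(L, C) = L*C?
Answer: sqrt(106345166298800527899 - 11360094984676*sqrt(1861))/57298058 ≈ 179.98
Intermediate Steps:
d(L, C) = C*L
T = 8 - 2*sqrt(1861) (T = 8 - sqrt(58*111 + 1006) = 8 - sqrt(6438 + 1006) = 8 - sqrt(7444) = 8 - 2*sqrt(1861) ≈ -78.279)
S(w) = 1/(2*w)
sqrt((T/578 + S(-137)/24602) + 32392) = sqrt(((8 - 2*sqrt(1861))/578 + ((1/2)/(-137))/24602) + 32392) = sqrt(((8 - 2*sqrt(1861))*(1/578) + ((1/2)*(-1/137))*(1/24602)) + 32392) = sqrt(((4/289 - sqrt(1861)/289) - 1/274*1/24602) + 32392) = sqrt(((4/289 - sqrt(1861)/289) - 1/6740948) + 32392) = sqrt((26963503/1948133972 - sqrt(1861)/289) + 32392) = sqrt(63103982584527/1948133972 - sqrt(1861)/289)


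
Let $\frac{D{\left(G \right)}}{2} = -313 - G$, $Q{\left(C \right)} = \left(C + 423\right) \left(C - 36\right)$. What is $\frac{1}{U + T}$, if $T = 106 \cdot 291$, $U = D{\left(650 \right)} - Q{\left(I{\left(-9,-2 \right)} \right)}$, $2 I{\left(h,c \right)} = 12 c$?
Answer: $\frac{1}{48648} \approx 2.0556 \cdot 10^{-5}$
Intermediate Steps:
$I{\left(h,c \right)} = 6 c$ ($I{\left(h,c \right)} = \frac{12 c}{2} = 6 c$)
$Q{\left(C \right)} = \left(-36 + C\right) \left(423 + C\right)$ ($Q{\left(C \right)} = \left(423 + C\right) \left(-36 + C\right) = \left(-36 + C\right) \left(423 + C\right)$)
$D{\left(G \right)} = -626 - 2 G$ ($D{\left(G \right)} = 2 \left(-313 - G\right) = -626 - 2 G$)
$U = 17802$ ($U = \left(-626 - 1300\right) - \left(-15228 + \left(6 \left(-2\right)\right)^{2} + 387 \cdot 6 \left(-2\right)\right) = \left(-626 - 1300\right) - \left(-15228 + \left(-12\right)^{2} + 387 \left(-12\right)\right) = -1926 - \left(-15228 + 144 - 4644\right) = -1926 - -19728 = -1926 + 19728 = 17802$)
$T = 30846$
$\frac{1}{U + T} = \frac{1}{17802 + 30846} = \frac{1}{48648}$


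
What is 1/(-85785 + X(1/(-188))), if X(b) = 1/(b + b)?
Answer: -1/85879 ≈ -1.1644e-5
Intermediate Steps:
X(b) = 1/(2*b)
1/(-85785 + X(1/(-188))) = 1/(-85785 + 1/(2*(1/(-188)))) = 1/(-85785 + 1/(2*(-1/188))) = 1/(-85785 + (1/2)*(-188)) = 1/(-85785 - 94) = 1/(-85879) = -1/85879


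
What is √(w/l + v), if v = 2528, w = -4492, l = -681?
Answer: 2*√293861715/681 ≈ 50.345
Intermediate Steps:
√(w/l + v) = √(-4492/(-681) + 2528) = √(-4492*(-1/681) + 2528) = √(4492/681 + 2528) = √(1726060/681) = 2*√293861715/681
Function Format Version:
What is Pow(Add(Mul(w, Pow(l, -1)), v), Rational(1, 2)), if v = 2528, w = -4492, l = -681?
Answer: Mul(Rational(2, 681), Pow(293861715, Rational(1, 2))) ≈ 50.345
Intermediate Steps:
Pow(Add(Mul(w, Pow(l, -1)), v), Rational(1, 2)) = Pow(Add(Mul(-4492, Pow(-681, -1)), 2528), Rational(1, 2)) = Pow(Add(Mul(-4492, Rational(-1, 681)), 2528), Rational(1, 2)) = Pow(Add(Rational(4492, 681), 2528), Rational(1, 2)) = Pow(Rational(1726060, 681), Rational(1, 2)) = Mul(Rational(2, 681), Pow(293861715, Rational(1, 2)))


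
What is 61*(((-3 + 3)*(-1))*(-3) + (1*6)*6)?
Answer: 2196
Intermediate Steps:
61*(((-3 + 3)*(-1))*(-3) + (1*6)*6) = 61*((0*(-1))*(-3) + 6*6) = 61*(0*(-3) + 36) = 61*(0 + 36) = 61*36 = 2196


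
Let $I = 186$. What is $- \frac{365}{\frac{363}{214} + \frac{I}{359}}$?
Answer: $- \frac{28041490}{170121} \approx -164.83$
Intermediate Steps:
$- \frac{365}{\frac{363}{214} + \frac{I}{359}} = - \frac{365}{\frac{363}{214} + \frac{186}{359}} = - \frac{365}{\frac{170121}{76826}} = \left(-365\right) \frac{76826}{170121} = - \frac{28041490}{170121}$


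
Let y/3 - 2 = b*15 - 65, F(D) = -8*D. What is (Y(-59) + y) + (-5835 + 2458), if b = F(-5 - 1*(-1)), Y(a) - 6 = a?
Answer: -2179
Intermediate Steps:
Y(a) = 6 + a
b = 32 (b = -8*(-5 - 1*(-1)) = -8*(-5 + 1) = -8*(-4) = 32)
y = 1251 (y = 6 + 3*(32*15 - 65) = 6 + 3*(480 - 65) = 6 + 3*415 = 6 + 1245 = 1251)
(Y(-59) + y) + (-5835 + 2458) = ((6 - 59) + 1251) + (-5835 + 2458) = (-53 + 1251) - 3377 = 1198 - 3377 = -2179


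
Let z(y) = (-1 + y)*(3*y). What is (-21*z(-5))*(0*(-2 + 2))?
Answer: 0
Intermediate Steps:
z(y) = 3*y*(-1 + y)
(-21*z(-5))*(0*(-2 + 2)) = (-63*(-5)*(-1 - 5))*(0*(-2 + 2)) = (-63*(-5)*(-6))*(0*0) = -21*90*0 = -1890*0 = 0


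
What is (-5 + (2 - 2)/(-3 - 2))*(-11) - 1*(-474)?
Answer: 529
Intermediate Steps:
(-5 + (2 - 2)/(-3 - 2))*(-11) - 1*(-474) = (-5 + 0/(-5))*(-11) + 474 = (-5 + 0*(-⅕))*(-11) + 474 = (-5 + 0)*(-11) + 474 = -5*(-11) + 474 = 55 + 474 = 529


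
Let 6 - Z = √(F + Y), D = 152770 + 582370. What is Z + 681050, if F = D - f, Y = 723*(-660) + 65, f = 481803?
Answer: 681056 - I*√223778 ≈ 6.8106e+5 - 473.05*I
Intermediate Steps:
D = 735140
Y = -477115 (Y = -477180 + 65 = -477115)
F = 253337 (F = 735140 - 1*481803 = 735140 - 481803 = 253337)
Z = 6 - I*√223778 (Z = 6 - √(253337 - 477115) = 6 - √(-223778) = 6 - I*√223778 ≈ 6.0 - 473.05*I)
Z + 681050 = (6 - I*√223778) + 681050 = 681056 - I*√223778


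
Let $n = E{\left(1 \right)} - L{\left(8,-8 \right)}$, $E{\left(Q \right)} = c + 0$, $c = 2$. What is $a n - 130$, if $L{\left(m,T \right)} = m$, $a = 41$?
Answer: $-376$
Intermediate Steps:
$E{\left(Q \right)} = 2$ ($E{\left(Q \right)} = 2 + 0 = 2$)
$n = -6$ ($n = 2 - 8 = -6$)
$a n - 130 = 41 \left(-6\right) - 130 = -246 - 130 = -376$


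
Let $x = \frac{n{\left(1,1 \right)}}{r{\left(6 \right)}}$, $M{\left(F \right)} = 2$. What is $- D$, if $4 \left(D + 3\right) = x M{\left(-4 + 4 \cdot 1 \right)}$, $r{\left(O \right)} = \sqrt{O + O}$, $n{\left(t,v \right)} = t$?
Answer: $3 - \frac{\sqrt{3}}{12} \approx 2.8557$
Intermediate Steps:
$r{\left(O \right)} = \sqrt{2} \sqrt{O}$ ($r{\left(O \right)} = \sqrt{2 O} = \sqrt{2} \sqrt{O}$)
$x = \frac{\sqrt{3}}{6}$ ($x = 1 \frac{1}{\sqrt{2} \sqrt{6}} = 1 \frac{1}{2 \sqrt{3}} = 1 \frac{\sqrt{3}}{6} = \frac{\sqrt{3}}{6} \approx 0.28868$)
$D = -3 + \frac{\sqrt{3}}{12}$ ($D = -3 + \frac{\frac{\sqrt{3}}{6} \cdot 2}{4} = -3 + \frac{\frac{1}{3} \sqrt{3}}{4} = -3 + \frac{\sqrt{3}}{12} \approx -2.8557$)
$- D = - (-3 + \frac{\sqrt{3}}{12}) = 3 - \frac{\sqrt{3}}{12}$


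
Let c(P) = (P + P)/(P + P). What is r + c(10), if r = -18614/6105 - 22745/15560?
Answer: -66699653/18998760 ≈ -3.5107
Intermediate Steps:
r = -85698413/18998760 (r = -18614*1/6105 - 22745*1/15560 = -18614/6105 - 4549/3112 = -85698413/18998760 ≈ -4.5107)
c(P) = 1 (c(P) = (2*P)/((2*P)) = (2*P)*(1/(2*P)) = 1)
r + c(10) = -85698413/18998760 + 1 = -66699653/18998760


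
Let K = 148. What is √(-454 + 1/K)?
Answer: I*√2486067/74 ≈ 21.307*I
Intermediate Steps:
√(-454 + 1/K) = √(-454 + 1/148) = √(-67191/148) = I*√2486067/74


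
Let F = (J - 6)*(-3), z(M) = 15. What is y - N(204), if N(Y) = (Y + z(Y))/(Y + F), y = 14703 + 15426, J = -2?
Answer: 2289731/76 ≈ 30128.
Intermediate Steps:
F = 24 (F = (-2 - 6)*(-3) = -8*(-3) = 24)
y = 30129
N(Y) = (15 + Y)/(24 + Y) (N(Y) = (Y + 15)/(Y + 24) = (15 + Y)/(24 + Y))
y - N(204) = 30129 - (15 + 204)/(24 + 204) = 30129 - 219/228 = 30129 - 1*73/76 = 30129 - 73/76 = 2289731/76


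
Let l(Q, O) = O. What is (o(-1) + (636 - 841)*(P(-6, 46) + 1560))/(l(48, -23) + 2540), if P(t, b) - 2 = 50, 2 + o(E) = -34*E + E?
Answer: -110143/839 ≈ -131.28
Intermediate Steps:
o(E) = -2 - 33*E (o(E) = -2 + (-34*E + E) = -2 - 33*E)
P(t, b) = 52 (P(t, b) = 2 + 50 = 52)
(o(-1) + (636 - 841)*(P(-6, 46) + 1560))/(l(48, -23) + 2540) = ((-2 - 33*(-1)) + (636 - 841)*(52 + 1560))/(-23 + 2540) = ((-2 + 33) - 205*1612)/2517 = (31 - 330460)*(1/2517) = -330429*1/2517 = -110143/839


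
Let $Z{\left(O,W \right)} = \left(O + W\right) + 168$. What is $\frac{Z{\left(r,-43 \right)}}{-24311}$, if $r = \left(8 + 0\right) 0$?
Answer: $- \frac{125}{24311} \approx -0.0051417$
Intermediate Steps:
$r = 0$ ($r = 8 \cdot 0 = 0$)
$Z{\left(O,W \right)} = 168 + O + W$
$\frac{Z{\left(r,-43 \right)}}{-24311} = \frac{168 + 0 - 43}{-24311} = 125 \left(- \frac{1}{24311}\right) = - \frac{125}{24311}$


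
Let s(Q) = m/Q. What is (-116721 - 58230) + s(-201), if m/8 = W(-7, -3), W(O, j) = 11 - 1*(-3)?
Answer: -35165263/201 ≈ -1.7495e+5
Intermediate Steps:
W(O, j) = 14 (W(O, j) = 11 + 3 = 14)
m = 112 (m = 8*14 = 112)
s(Q) = 112/Q
(-116721 - 58230) + s(-201) = (-116721 - 58230) + 112/(-201) = -174951 + 112*(-1/201) = -174951 - 112/201 = -35165263/201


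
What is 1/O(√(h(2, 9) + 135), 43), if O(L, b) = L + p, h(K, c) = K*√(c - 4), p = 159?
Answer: 1/(159 + √(135 + 2*√5)) ≈ 0.0058545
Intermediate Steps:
h(K, c) = K*√(-4 + c)
O(L, b) = 159 + L (O(L, b) = L + 159 = 159 + L)
1/O(√(h(2, 9) + 135), 43) = 1/(159 + √(2*√(-4 + 9) + 135)) = 1/(159 + √(2*√5 + 135)) = 1/(159 + √(135 + 2*√5))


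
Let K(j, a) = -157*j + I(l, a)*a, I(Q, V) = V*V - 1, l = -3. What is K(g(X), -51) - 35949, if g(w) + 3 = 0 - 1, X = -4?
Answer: -167921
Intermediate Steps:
I(Q, V) = -1 + V**2 (I(Q, V) = V**2 - 1 = -1 + V**2)
g(w) = -4 (g(w) = -3 + (0 - 1) = -3 - 1 = -4)
K(j, a) = -157*j + a*(-1 + a**2) (K(j, a) = -157*j + (-1 + a**2)*a = -157*j + a*(-1 + a**2))
K(g(X), -51) - 35949 = ((-51)**3 - 1*(-51) - 157*(-4)) - 35949 = (-132651 + 51 + 628) - 35949 = -131972 - 35949 = -167921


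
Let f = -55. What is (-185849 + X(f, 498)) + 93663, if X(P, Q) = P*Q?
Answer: -119576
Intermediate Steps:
(-185849 + X(f, 498)) + 93663 = (-185849 - 55*498) + 93663 = (-185849 - 27390) + 93663 = -213239 + 93663 = -119576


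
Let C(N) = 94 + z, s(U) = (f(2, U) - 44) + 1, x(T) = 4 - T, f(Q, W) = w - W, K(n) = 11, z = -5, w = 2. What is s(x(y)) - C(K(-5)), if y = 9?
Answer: -125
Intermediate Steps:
f(Q, W) = 2 - W
s(U) = -41 - U (s(U) = ((2 - U) - 44) + 1 = (-42 - U) + 1 = -41 - U)
C(N) = 89 (C(N) = 94 - 5 = 89)
s(x(y)) - C(K(-5)) = (-41 - (4 - 1*9)) - 1*89 = (-41 - (4 - 9)) - 89 = (-41 - 1*(-5)) - 89 = (-41 + 5) - 89 = -36 - 89 = -125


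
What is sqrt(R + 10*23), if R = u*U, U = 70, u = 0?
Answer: sqrt(230) ≈ 15.166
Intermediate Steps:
R = 0 (R = 0*70 = 0)
sqrt(R + 10*23) = sqrt(0 + 10*23) = sqrt(0 + 230) = sqrt(230)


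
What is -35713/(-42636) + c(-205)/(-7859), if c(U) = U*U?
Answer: -1511109433/335076324 ≈ -4.5098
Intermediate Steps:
c(U) = U²
-35713/(-42636) + c(-205)/(-7859) = -35713/(-42636) + (-205)²/(-7859) = -35713*(-1/42636) + 42025*(-1/7859) = 35713/42636 - 42025/7859 = -1511109433/335076324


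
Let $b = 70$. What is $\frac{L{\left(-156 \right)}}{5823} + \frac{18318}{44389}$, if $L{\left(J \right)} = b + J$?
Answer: $\frac{102848260}{258477147} \approx 0.3979$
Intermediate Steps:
$L{\left(J \right)} = 70 + J$
$\frac{L{\left(-156 \right)}}{5823} + \frac{18318}{44389} = \frac{70 - 156}{5823} + \frac{18318}{44389} = \left(-86\right) \frac{1}{5823} + 18318 \cdot \frac{1}{44389} = - \frac{86}{5823} + \frac{18318}{44389} = \frac{102848260}{258477147}$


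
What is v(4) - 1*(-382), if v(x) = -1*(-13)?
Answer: 395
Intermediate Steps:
v(x) = 13
v(4) - 1*(-382) = 13 - 1*(-382) = 13 + 382 = 395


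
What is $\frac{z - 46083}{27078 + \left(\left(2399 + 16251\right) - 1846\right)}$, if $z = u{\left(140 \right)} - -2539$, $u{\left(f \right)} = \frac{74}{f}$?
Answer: $- \frac{3048043}{3071740} \approx -0.99229$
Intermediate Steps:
$z = \frac{177767}{70}$ ($z = \frac{74}{140} - -2539 = 74 \cdot \frac{1}{140} + 2539 = \frac{37}{70} + 2539 = \frac{177767}{70} \approx 2539.5$)
$\frac{z - 46083}{27078 + \left(\left(2399 + 16251\right) - 1846\right)} = \frac{\frac{177767}{70} - 46083}{27078 + \left(\left(2399 + 16251\right) - 1846\right)} = - \frac{3048043}{70 \left(27078 + \left(18650 - 1846\right)\right)} = - \frac{3048043}{70 \left(27078 + 16804\right)} = - \frac{3048043}{70 \cdot 43882} = \left(- \frac{3048043}{70}\right) \frac{1}{43882} = - \frac{3048043}{3071740}$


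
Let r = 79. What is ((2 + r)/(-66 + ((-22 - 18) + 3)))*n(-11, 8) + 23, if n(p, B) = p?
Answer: 3260/103 ≈ 31.650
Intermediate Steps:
((2 + r)/(-66 + ((-22 - 18) + 3)))*n(-11, 8) + 23 = ((2 + 79)/(-66 + ((-22 - 18) + 3)))*(-11) + 23 = (81/(-66 + (-40 + 3)))*(-11) + 23 = (81/(-66 - 37))*(-11) + 23 = (81/(-103))*(-11) + 23 = (81*(-1/103))*(-11) + 23 = -81/103*(-11) + 23 = 891/103 + 23 = 3260/103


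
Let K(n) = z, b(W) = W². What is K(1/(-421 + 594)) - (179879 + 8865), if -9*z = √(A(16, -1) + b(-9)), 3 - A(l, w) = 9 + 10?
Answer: -188744 - √65/9 ≈ -1.8875e+5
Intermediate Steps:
A(l, w) = -16 (A(l, w) = 3 - (9 + 10) = 3 - 1*19 = 3 - 19 = -16)
z = -√65/9 (z = -√(-16 + (-9)²)/9 = -√(-16 + 81)/9 = -√65/9 ≈ -0.89581)
K(n) = -√65/9
K(1/(-421 + 594)) - (179879 + 8865) = -√65/9 - (179879 + 8865) = -√65/9 - 1*188744 = -√65/9 - 188744 = -188744 - √65/9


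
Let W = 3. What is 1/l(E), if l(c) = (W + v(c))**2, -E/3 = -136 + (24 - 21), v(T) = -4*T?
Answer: 1/2537649 ≈ 3.9407e-7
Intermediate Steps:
E = 399 (E = -3*(-136 + (24 - 21)) = -3*(-136 + 3) = -3*(-133) = 399)
l(c) = (3 - 4*c)**2
1/l(E) = 1/((-3 + 4*399)**2) = 1/((-3 + 1596)**2) = 1/(1593**2) = 1/2537649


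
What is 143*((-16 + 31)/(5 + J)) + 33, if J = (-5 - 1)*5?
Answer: -264/5 ≈ -52.800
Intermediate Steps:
J = -30 (J = -6*5 = -30)
143*((-16 + 31)/(5 + J)) + 33 = 143*((-16 + 31)/(5 - 30)) + 33 = 143*(15/(-25)) + 33 = 143*(15*(-1/25)) + 33 = 143*(-⅗) + 33 = -429/5 + 33 = -264/5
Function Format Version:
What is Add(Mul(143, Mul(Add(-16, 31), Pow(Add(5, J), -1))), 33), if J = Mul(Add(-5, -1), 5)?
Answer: Rational(-264, 5) ≈ -52.800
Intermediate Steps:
J = -30 (J = Mul(-6, 5) = -30)
Add(Mul(143, Mul(Add(-16, 31), Pow(Add(5, J), -1))), 33) = Add(Mul(143, Mul(Add(-16, 31), Pow(Add(5, -30), -1))), 33) = Add(Mul(143, Mul(15, Pow(-25, -1))), 33) = Add(Mul(143, Mul(15, Rational(-1, 25))), 33) = Add(Mul(143, Rational(-3, 5)), 33) = Add(Rational(-429, 5), 33) = Rational(-264, 5)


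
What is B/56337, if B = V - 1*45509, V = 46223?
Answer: 238/18779 ≈ 0.012674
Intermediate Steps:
B = 714 (B = 46223 - 1*45509 = 46223 - 45509 = 714)
B/56337 = 714/56337 = 714*(1/56337) = 238/18779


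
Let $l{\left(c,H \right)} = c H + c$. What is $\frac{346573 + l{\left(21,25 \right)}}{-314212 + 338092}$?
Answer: $\frac{347119}{23880} \approx 14.536$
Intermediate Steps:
$l{\left(c,H \right)} = c + H c$ ($l{\left(c,H \right)} = H c + c = c + H c$)
$\frac{346573 + l{\left(21,25 \right)}}{-314212 + 338092} = \frac{346573 + 21 \left(1 + 25\right)}{-314212 + 338092} = \frac{346573 + 21 \cdot 26}{23880} = \left(346573 + 546\right) \frac{1}{23880} = 347119 \cdot \frac{1}{23880} = \frac{347119}{23880}$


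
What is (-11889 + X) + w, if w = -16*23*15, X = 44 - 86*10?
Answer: -18225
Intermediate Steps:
X = -816 (X = 44 - 860 = -816)
w = -5520 (w = -368*15 = -5520)
(-11889 + X) + w = (-11889 - 816) - 5520 = -12705 - 5520 = -18225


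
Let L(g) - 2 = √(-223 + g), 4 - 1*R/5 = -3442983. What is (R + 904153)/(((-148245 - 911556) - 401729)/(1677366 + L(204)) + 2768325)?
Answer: 4032198790027627702839408/616059329368787567279765 - 756616876704*I*√19/616059329368787567279765 ≈ 6.5451 - 5.3534e-12*I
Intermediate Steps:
R = 17214935 (R = 20 - 5*(-3442983) = 20 + 17214915 = 17214935)
L(g) = 2 + √(-223 + g)
(R + 904153)/(((-148245 - 911556) - 401729)/(1677366 + L(204)) + 2768325) = (17214935 + 904153)/(((-148245 - 911556) - 401729)/(1677366 + (2 + √(-223 + 204))) + 2768325) = 18119088/((-1059801 - 401729)/(1677366 + (2 + √(-19))) + 2768325) = 18119088/(-1461530/(1677366 + (2 + I*√19)) + 2768325) = 18119088/(-1461530/(1677368 + I*√19) + 2768325) = 18119088/(2768325 - 1461530/(1677368 + I*√19))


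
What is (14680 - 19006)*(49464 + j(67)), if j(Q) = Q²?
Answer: -233400678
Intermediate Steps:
(14680 - 19006)*(49464 + j(67)) = (14680 - 19006)*(49464 + 67²) = -4326*(49464 + 4489) = -4326*53953 = -233400678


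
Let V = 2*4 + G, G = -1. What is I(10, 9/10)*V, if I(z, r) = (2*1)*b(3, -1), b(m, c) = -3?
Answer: -42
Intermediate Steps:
I(z, r) = -6 (I(z, r) = (2*1)*(-3) = 2*(-3) = -6)
V = 7 (V = 2*4 - 1 = 8 - 1 = 7)
I(10, 9/10)*V = -6*7 = -42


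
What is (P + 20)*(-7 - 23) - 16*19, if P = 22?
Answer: -1564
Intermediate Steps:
(P + 20)*(-7 - 23) - 16*19 = (22 + 20)*(-7 - 23) - 16*19 = 42*(-30) - 304 = -1260 - 304 = -1564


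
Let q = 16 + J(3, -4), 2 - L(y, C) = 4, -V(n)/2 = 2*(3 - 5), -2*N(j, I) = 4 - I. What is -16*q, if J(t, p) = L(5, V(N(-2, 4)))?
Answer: -224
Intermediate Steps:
N(j, I) = -2 + I/2 (N(j, I) = -(4 - I)/2 = -2 + I/2)
V(n) = 8 (V(n) = -4*(3 - 5) = -4*(-2) = -2*(-4) = 8)
L(y, C) = -2 (L(y, C) = 2 - 1*4 = 2 - 4 = -2)
J(t, p) = -2
q = 14 (q = 16 - 2 = 14)
-16*q = -16*14 = -224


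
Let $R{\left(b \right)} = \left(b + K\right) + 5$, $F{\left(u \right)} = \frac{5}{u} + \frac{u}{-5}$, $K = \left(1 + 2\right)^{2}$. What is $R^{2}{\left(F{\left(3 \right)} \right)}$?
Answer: $\frac{51076}{225} \approx 227.0$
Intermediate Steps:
$K = 9$ ($K = 3^{2} = 9$)
$F{\left(u \right)} = \frac{5}{u} - \frac{u}{5}$ ($F{\left(u \right)} = \frac{5}{u} + u \left(- \frac{1}{5}\right) = \frac{5}{u} - \frac{u}{5}$)
$R{\left(b \right)} = 14 + b$ ($R{\left(b \right)} = \left(b + 9\right) + 5 = \left(9 + b\right) + 5 = 14 + b$)
$R^{2}{\left(F{\left(3 \right)} \right)} = \left(14 + \left(\frac{5}{3} - \frac{3}{5}\right)\right)^{2} = \left(14 + \frac{16}{15}\right)^{2} = \left(\frac{226}{15}\right)^{2} = \frac{51076}{225}$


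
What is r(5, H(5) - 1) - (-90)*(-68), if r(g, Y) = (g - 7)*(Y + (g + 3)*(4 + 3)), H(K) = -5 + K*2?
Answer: -6240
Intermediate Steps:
H(K) = -5 + 2*K
r(g, Y) = (-7 + g)*(21 + Y + 7*g) (r(g, Y) = (-7 + g)*(Y + (3 + g)*7) = (-7 + g)*(Y + (21 + 7*g)) = (-7 + g)*(21 + Y + 7*g))
r(5, H(5) - 1) - (-90)*(-68) = (-147 - 28*5 - 7*((-5 + 2*5) - 1) + 7*5**2 + ((-5 + 2*5) - 1)*5) - (-90)*(-68) = (-147 - 140 - 7*((-5 + 10) - 1) + 7*25 + ((-5 + 10) - 1)*5) - 90*68 = (-147 - 140 - 7*(5 - 1) + 175 + (5 - 1)*5) - 6120 = (-147 - 140 - 7*4 + 175 + 4*5) - 6120 = (-147 - 140 - 28 + 175 + 20) - 6120 = -120 - 6120 = -6240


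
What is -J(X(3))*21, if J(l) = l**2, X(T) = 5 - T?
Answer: -84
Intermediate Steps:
-J(X(3))*21 = -(5 - 1*3)**2*21 = -(5 - 3)**2*21 = -1*2**2*21 = -1*4*21 = -4*21 = -84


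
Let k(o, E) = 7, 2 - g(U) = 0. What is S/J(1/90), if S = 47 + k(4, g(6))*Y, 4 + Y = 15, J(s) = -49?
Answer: -124/49 ≈ -2.5306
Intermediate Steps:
g(U) = 2 (g(U) = 2 - 1*0 = 2 + 0 = 2)
Y = 11 (Y = -4 + 15 = 11)
S = 124 (S = 47 + 7*11 = 47 + 77 = 124)
S/J(1/90) = 124/(-49) = 124*(-1/49) = -124/49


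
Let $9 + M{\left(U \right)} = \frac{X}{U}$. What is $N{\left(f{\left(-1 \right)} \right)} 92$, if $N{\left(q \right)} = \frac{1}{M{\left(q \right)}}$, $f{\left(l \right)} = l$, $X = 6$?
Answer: $- \frac{92}{15} \approx -6.1333$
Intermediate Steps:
$M{\left(U \right)} = -9 + \frac{6}{U}$
$N{\left(q \right)} = \frac{1}{-9 + \frac{6}{q}}$
$N{\left(f{\left(-1 \right)} \right)} 92 = \left(-1\right) \left(-1\right) \frac{1}{-6 + 9 \left(-1\right)} 92 = \left(-1\right) \left(-1\right) \frac{1}{-6 - 9} \cdot 92 = \left(-1\right) \left(-1\right) \frac{1}{-15} \cdot 92 = \left(-1\right) \left(-1\right) \left(- \frac{1}{15}\right) 92 = \left(- \frac{1}{15}\right) 92 = - \frac{92}{15}$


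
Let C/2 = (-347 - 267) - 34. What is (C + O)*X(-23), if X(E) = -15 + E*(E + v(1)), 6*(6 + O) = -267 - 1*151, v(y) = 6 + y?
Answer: -1452595/3 ≈ -4.8420e+5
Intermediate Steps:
O = -227/3 (O = -6 + (-267 - 1*151)/6 = -6 + (-267 - 151)/6 = -6 + (⅙)*(-418) = -6 - 209/3 = -227/3 ≈ -75.667)
C = -1296 (C = 2*((-347 - 267) - 34) = 2*(-614 - 34) = 2*(-648) = -1296)
X(E) = -15 + E*(7 + E) (X(E) = -15 + E*(E + (6 + 1)) = -15 + E*(E + 7) = -15 + E*(7 + E))
(C + O)*X(-23) = (-1296 - 227/3)*(-15 + (-23)² + 7*(-23)) = -4115*(-15 + 529 - 161)/3 = -4115/3*353 = -1452595/3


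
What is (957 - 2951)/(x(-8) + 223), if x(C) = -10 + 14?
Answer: -1994/227 ≈ -8.7841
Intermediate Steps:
x(C) = 4
(957 - 2951)/(x(-8) + 223) = (957 - 2951)/(4 + 223) = -1994/227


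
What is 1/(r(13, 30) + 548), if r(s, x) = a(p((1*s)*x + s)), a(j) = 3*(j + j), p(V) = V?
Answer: 1/2966 ≈ 0.00033715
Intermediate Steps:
a(j) = 6*j (a(j) = 3*(2*j) = 6*j)
r(s, x) = 6*s + 6*s*x (r(s, x) = 6*((1*s)*x + s) = 6*(s*x + s) = 6*(s + s*x) = 6*s + 6*s*x)
1/(r(13, 30) + 548) = 1/(6*13*(1 + 30) + 548) = 1/(6*13*31 + 548) = 1/(2418 + 548) = 1/2966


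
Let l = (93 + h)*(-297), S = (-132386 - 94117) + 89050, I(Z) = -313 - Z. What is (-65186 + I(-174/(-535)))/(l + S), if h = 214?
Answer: 35042139/122318120 ≈ 0.28648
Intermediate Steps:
S = -137453 (S = -226503 + 89050 = -137453)
l = -91179 (l = (93 + 214)*(-297) = 307*(-297) = -91179)
(-65186 + I(-174/(-535)))/(l + S) = (-65186 + (-313 - (-174)/(-535)))/(-91179 - 137453) = (-65186 + (-313 - (-174)*(-1)/535))/(-228632) = (-65186 + (-313 - 1*174/535))*(-1/228632) = (-65186 + (-313 - 174/535))*(-1/228632) = (-65186 - 167629/535)*(-1/228632) = -35042139/535*(-1/228632) = 35042139/122318120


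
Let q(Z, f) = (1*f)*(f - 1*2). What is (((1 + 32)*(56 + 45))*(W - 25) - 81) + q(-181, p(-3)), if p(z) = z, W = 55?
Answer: 99924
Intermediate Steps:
q(Z, f) = f*(-2 + f) (q(Z, f) = f*(f - 2) = f*(-2 + f))
(((1 + 32)*(56 + 45))*(W - 25) - 81) + q(-181, p(-3)) = (((1 + 32)*(56 + 45))*(55 - 25) - 81) - 3*(-2 - 3) = ((33*101)*30 - 81) - 3*(-5) = (3333*30 - 81) + 15 = (99990 - 81) + 15 = 99909 + 15 = 99924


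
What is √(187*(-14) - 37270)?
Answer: 12*I*√277 ≈ 199.72*I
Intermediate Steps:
√(187*(-14) - 37270) = √(-2618 - 37270) = √(-39888) = 12*I*√277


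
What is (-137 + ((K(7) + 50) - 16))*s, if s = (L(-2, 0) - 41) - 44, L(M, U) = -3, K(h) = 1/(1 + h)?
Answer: 9053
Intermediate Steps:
s = -88 (s = (-3 - 41) - 44 = -44 - 44 = -88)
(-137 + ((K(7) + 50) - 16))*s = (-137 + ((1/(1 + 7) + 50) - 16))*(-88) = (-137 + ((1/8 + 50) - 16))*(-88) = (-137 + ((⅛ + 50) - 16))*(-88) = (-137 + (401/8 - 16))*(-88) = (-137 + 273/8)*(-88) = -823/8*(-88) = 9053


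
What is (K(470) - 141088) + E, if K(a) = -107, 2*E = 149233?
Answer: -133157/2 ≈ -66579.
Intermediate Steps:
E = 149233/2 (E = (½)*149233 = 149233/2 ≈ 74617.)
(K(470) - 141088) + E = (-107 - 141088) + 149233/2 = -141195 + 149233/2 = -133157/2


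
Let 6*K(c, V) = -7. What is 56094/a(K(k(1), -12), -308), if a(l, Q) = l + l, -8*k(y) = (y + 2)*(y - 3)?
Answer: -168282/7 ≈ -24040.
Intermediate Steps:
k(y) = -(-3 + y)*(2 + y)/8 (k(y) = -(y + 2)*(y - 3)/8 = -(2 + y)*(-3 + y)/8 = -(-3 + y)*(2 + y)/8)
K(c, V) = -7/6 (K(c, V) = (⅙)*(-7) = -7/6)
a(l, Q) = 2*l
56094/a(K(k(1), -12), -308) = 56094/((2*(-7/6))) = 56094/(-7/3) = 56094*(-3/7) = -168282/7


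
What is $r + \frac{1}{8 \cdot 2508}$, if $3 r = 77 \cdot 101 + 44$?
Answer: $\frac{52306849}{20064} \approx 2607.0$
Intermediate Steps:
$r = 2607$ ($r = \frac{77 \cdot 101 + 44}{3} = \frac{7777 + 44}{3} = \frac{1}{3} \cdot 7821 = 2607$)
$r + \frac{1}{8 \cdot 2508} = 2607 + \frac{1}{8 \cdot 2508} = 2607 + \frac{1}{20064} = \frac{52306849}{20064}$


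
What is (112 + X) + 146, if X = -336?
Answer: -78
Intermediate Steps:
(112 + X) + 146 = (112 - 336) + 146 = -224 + 146 = -78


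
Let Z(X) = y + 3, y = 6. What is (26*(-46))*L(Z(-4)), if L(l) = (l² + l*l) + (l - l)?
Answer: -193752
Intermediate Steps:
Z(X) = 9 (Z(X) = 6 + 3 = 9)
L(l) = 2*l² (L(l) = (l² + l²) + 0 = 2*l² + 0 = 2*l²)
(26*(-46))*L(Z(-4)) = (26*(-46))*(2*9²) = -2392*81 = -1196*162 = -193752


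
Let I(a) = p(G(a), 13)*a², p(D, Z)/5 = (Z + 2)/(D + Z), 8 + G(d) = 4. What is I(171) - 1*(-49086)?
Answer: 292761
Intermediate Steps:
G(d) = -4 (G(d) = -8 + 4 = -4)
p(D, Z) = 5*(2 + Z)/(D + Z) (p(D, Z) = 5*((Z + 2)/(D + Z)) = 5*((2 + Z)/(D + Z)) = 5*(2 + Z)/(D + Z))
I(a) = 25*a²/3 (I(a) = (5*(2 + 13)/(-4 + 13))*a² = (5*15/9)*a² = (5*(⅑)*15)*a² = 25*a²/3)
I(171) - 1*(-49086) = (25/3)*171² - 1*(-49086) = (25/3)*29241 + 49086 = 243675 + 49086 = 292761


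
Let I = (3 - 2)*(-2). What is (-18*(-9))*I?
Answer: -324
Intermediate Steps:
I = -2 (I = 1*(-2) = -2)
(-18*(-9))*I = -18*(-9)*(-2) = 162*(-2) = -324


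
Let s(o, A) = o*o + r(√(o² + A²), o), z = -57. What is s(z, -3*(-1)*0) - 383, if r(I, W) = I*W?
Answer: -383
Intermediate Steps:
s(o, A) = o² + o*√(A² + o²) (s(o, A) = o*o + √(o² + A²)*o = o² + √(A² + o²)*o = o² + o*√(A² + o²))
s(z, -3*(-1)*0) - 383 = -57*(-57 + √((-3*(-1)*0)² + (-57)²)) - 383 = -57*(-57 + √((3*0)² + 3249)) - 383 = -57*(-57 + √(0² + 3249)) - 383 = -57*(-57 + √(0 + 3249)) - 383 = -57*(-57 + √3249) - 383 = -57*(-57 + 57) - 383 = -57*0 - 383 = 0 - 383 = -383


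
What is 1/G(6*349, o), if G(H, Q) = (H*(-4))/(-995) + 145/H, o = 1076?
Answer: 2083530/17683619 ≈ 0.11782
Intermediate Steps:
G(H, Q) = 145/H + 4*H/995 (G(H, Q) = -4*H*(-1/995) + 145/H = 4*H/995 + 145/H = 145/H + 4*H/995)
1/G(6*349, o) = 1/(145/((6*349)) + 4*(6*349)/995) = 1/(145/2094 + (4/995)*2094) = 1/(145*(1/2094) + 8376/995) = 1/(145/2094 + 8376/995) = 1/(17683619/2083530) = 2083530/17683619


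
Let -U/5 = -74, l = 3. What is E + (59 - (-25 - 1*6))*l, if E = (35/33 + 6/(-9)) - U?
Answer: -3287/33 ≈ -99.606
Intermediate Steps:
U = 370 (U = -5*(-74) = 370)
E = -12197/33 (E = (35/33 + 6/(-9)) - 1*370 = (35*(1/33) + 6*(-1/9)) - 370 = (35/33 - 2/3) - 370 = 13/33 - 370 = -12197/33 ≈ -369.61)
E + (59 - (-25 - 1*6))*l = -12197/33 + (59 - (-25 - 1*6))*3 = -12197/33 + (59 - (-25 - 6))*3 = -12197/33 + (59 - 1*(-31))*3 = -12197/33 + (59 + 31)*3 = -12197/33 + 90*3 = -12197/33 + 270 = -3287/33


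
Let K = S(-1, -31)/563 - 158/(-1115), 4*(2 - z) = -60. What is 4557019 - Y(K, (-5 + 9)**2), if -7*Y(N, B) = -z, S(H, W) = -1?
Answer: 31899116/7 ≈ 4.5570e+6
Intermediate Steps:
z = 17 (z = 2 - 1/4*(-60) = 2 + 15 = 17)
K = 87839/627745 (K = -1/563 - 158/(-1115) = -1*1/563 - 158*(-1/1115) = -1/563 + 158/1115 = 87839/627745 ≈ 0.13993)
Y(N, B) = 17/7 (Y(N, B) = -(-1)*17/7 = -1/7*(-17) = 17/7)
4557019 - Y(K, (-5 + 9)**2) = 4557019 - 1*17/7 = 4557019 - 17/7 = 31899116/7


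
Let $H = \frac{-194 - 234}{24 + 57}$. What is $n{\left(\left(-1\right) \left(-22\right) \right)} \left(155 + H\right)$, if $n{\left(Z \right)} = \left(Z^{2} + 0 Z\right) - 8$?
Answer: $\frac{5772452}{81} \approx 71265.0$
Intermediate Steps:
$H = - \frac{428}{81} \approx -5.284$
$n{\left(Z \right)} = -8 + Z^{2}$ ($n{\left(Z \right)} = \left(Z^{2} + 0\right) - 8 = Z^{2} - 8 = -8 + Z^{2}$)
$n{\left(\left(-1\right) \left(-22\right) \right)} \left(155 + H\right) = \left(-8 + \left(\left(-1\right) \left(-22\right)\right)^{2}\right) \left(155 - \frac{428}{81}\right) = \left(-8 + 22^{2}\right) \frac{12127}{81} = \left(-8 + 484\right) \frac{12127}{81} = 476 \cdot \frac{12127}{81} = \frac{5772452}{81}$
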